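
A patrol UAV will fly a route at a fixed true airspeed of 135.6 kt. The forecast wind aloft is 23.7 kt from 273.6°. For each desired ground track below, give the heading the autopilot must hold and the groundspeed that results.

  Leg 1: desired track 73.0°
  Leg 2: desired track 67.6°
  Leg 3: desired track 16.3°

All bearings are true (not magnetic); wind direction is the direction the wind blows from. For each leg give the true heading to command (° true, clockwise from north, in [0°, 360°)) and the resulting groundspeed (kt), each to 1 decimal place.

Leg 1: heading=69.5°, groundspeed=157.5 kt
Leg 2: heading=63.2°, groundspeed=156.5 kt
Leg 3: heading=6.5°, groundspeed=138.8 kt

Leg 1: desired track 73.0°; wind correction -3.5° → command heading 69.5°, groundspeed 157.5 kt
Leg 2: desired track 67.6°; wind correction -4.4° → command heading 63.2°, groundspeed 156.5 kt
Leg 3: desired track 16.3°; wind correction -9.8° → command heading 6.5°, groundspeed 138.8 kt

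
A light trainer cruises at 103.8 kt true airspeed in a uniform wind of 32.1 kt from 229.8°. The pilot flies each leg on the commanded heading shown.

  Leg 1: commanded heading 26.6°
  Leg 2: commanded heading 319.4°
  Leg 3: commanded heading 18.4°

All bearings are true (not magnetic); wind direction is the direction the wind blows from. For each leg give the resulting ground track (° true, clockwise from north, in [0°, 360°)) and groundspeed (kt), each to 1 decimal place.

Leg 1: heading 26.6°; drift +5.4° → track 32.0°, groundspeed 133.9 kt
Leg 2: heading 319.4°; drift +17.2° → track 336.6°, groundspeed 108.4 kt
Leg 3: heading 18.4°; drift +7.3° → track 25.7°, groundspeed 132.3 kt

Leg 1: track=32.0°, groundspeed=133.9 kt
Leg 2: track=336.6°, groundspeed=108.4 kt
Leg 3: track=25.7°, groundspeed=132.3 kt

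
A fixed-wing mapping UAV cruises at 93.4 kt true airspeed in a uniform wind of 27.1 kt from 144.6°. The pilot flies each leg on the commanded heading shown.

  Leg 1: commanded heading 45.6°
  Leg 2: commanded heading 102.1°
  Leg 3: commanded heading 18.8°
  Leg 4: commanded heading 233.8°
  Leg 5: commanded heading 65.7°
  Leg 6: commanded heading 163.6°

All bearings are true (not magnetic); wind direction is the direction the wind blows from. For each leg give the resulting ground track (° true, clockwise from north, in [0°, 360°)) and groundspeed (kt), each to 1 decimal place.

Leg 1: track=30.3°, groundspeed=101.2 kt
Leg 2: track=88.1°, groundspeed=75.7 kt
Leg 3: track=7.4°, groundspeed=111.4 kt
Leg 4: track=250.0°, groundspeed=96.9 kt
Leg 5: track=48.9°, groundspeed=92.1 kt
Leg 6: track=171.0°, groundspeed=68.3 kt

Leg 1: heading 45.6°; drift -15.3° → track 30.3°, groundspeed 101.2 kt
Leg 2: heading 102.1°; drift -14.0° → track 88.1°, groundspeed 75.7 kt
Leg 3: heading 18.8°; drift -11.4° → track 7.4°, groundspeed 111.4 kt
Leg 4: heading 233.8°; drift +16.2° → track 250.0°, groundspeed 96.9 kt
Leg 5: heading 65.7°; drift -16.8° → track 48.9°, groundspeed 92.1 kt
Leg 6: heading 163.6°; drift +7.4° → track 171.0°, groundspeed 68.3 kt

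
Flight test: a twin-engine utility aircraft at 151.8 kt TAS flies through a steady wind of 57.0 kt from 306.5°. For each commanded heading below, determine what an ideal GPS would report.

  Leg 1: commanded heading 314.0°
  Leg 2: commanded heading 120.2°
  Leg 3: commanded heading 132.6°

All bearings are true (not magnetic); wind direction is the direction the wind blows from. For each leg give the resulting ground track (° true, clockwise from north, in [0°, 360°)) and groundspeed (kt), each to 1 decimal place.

Leg 1: track=318.5°, groundspeed=95.6 kt
Leg 2: track=121.9°, groundspeed=208.5 kt
Leg 3: track=130.9°, groundspeed=208.6 kt

Leg 1: heading 314.0°; drift +4.5° → track 318.5°, groundspeed 95.6 kt
Leg 2: heading 120.2°; drift +1.7° → track 121.9°, groundspeed 208.5 kt
Leg 3: heading 132.6°; drift -1.7° → track 130.9°, groundspeed 208.6 kt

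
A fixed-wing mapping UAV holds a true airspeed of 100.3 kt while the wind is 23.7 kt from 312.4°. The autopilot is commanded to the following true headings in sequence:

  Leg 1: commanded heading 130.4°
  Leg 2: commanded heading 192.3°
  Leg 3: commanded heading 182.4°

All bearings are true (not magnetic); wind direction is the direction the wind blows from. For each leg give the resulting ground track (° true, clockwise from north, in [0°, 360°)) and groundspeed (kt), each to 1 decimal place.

Leg 1: track=130.8°, groundspeed=124.0 kt
Leg 2: track=181.9°, groundspeed=114.0 kt
Leg 3: track=173.5°, groundspeed=117.0 kt

Leg 1: heading 130.4°; drift +0.4° → track 130.8°, groundspeed 124.0 kt
Leg 2: heading 192.3°; drift -10.4° → track 181.9°, groundspeed 114.0 kt
Leg 3: heading 182.4°; drift -8.9° → track 173.5°, groundspeed 117.0 kt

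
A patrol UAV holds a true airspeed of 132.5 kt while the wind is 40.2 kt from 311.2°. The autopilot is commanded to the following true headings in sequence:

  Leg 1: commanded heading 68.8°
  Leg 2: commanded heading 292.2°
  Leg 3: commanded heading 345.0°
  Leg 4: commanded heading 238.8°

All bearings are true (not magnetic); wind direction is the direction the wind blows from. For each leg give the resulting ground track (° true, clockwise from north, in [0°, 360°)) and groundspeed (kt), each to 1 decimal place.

Leg 1: track=82.1°, groundspeed=155.3 kt
Leg 2: track=284.3°, groundspeed=95.4 kt
Leg 3: track=357.7°, groundspeed=101.6 kt
Leg 4: track=221.1°, groundspeed=126.3 kt

Leg 1: heading 68.8°; drift +13.3° → track 82.1°, groundspeed 155.3 kt
Leg 2: heading 292.2°; drift -7.9° → track 284.3°, groundspeed 95.4 kt
Leg 3: heading 345.0°; drift +12.7° → track 357.7°, groundspeed 101.6 kt
Leg 4: heading 238.8°; drift -17.7° → track 221.1°, groundspeed 126.3 kt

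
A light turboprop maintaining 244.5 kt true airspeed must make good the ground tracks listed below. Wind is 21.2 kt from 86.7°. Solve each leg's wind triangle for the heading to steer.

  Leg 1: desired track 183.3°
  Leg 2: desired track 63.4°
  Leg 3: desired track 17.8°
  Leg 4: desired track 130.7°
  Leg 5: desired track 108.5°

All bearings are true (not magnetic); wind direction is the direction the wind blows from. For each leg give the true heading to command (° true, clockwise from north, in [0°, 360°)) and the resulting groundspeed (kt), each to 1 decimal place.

Leg 1: desired track 183.3°; wind correction -4.9° → command heading 178.4°, groundspeed 246.0 kt
Leg 2: desired track 63.4°; wind correction +2.0° → command heading 65.4°, groundspeed 224.9 kt
Leg 3: desired track 17.8°; wind correction +4.6° → command heading 22.4°, groundspeed 236.1 kt
Leg 4: desired track 130.7°; wind correction -3.5° → command heading 127.2°, groundspeed 228.8 kt
Leg 5: desired track 108.5°; wind correction -1.8° → command heading 106.7°, groundspeed 224.7 kt

Leg 1: heading=178.4°, groundspeed=246.0 kt
Leg 2: heading=65.4°, groundspeed=224.9 kt
Leg 3: heading=22.4°, groundspeed=236.1 kt
Leg 4: heading=127.2°, groundspeed=228.8 kt
Leg 5: heading=106.7°, groundspeed=224.7 kt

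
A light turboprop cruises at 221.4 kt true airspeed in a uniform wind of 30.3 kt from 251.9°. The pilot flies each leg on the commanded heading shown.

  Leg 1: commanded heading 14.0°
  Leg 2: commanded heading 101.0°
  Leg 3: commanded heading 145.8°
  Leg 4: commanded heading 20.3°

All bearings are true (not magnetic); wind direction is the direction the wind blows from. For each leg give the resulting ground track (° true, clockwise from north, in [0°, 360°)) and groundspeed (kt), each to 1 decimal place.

Leg 1: heading 14.0°; drift +6.2° → track 20.2°, groundspeed 238.9 kt
Leg 2: heading 101.0°; drift -3.4° → track 97.6°, groundspeed 248.3 kt
Leg 3: heading 145.8°; drift -7.2° → track 138.6°, groundspeed 231.6 kt
Leg 4: heading 20.3°; drift +5.6° → track 25.9°, groundspeed 241.4 kt

Leg 1: track=20.2°, groundspeed=238.9 kt
Leg 2: track=97.6°, groundspeed=248.3 kt
Leg 3: track=138.6°, groundspeed=231.6 kt
Leg 4: track=25.9°, groundspeed=241.4 kt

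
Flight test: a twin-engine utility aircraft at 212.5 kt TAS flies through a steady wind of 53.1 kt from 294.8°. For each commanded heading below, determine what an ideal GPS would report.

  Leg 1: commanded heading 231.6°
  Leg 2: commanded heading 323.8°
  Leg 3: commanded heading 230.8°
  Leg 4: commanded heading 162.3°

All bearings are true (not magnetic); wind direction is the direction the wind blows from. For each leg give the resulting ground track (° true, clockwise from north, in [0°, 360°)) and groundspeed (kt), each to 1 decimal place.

Leg 1: heading 231.6°; drift -14.1° → track 217.5°, groundspeed 194.4 kt
Leg 2: heading 323.8°; drift +8.8° → track 332.6°, groundspeed 168.0 kt
Leg 3: heading 230.8°; drift -14.2° → track 216.6°, groundspeed 195.1 kt
Leg 4: heading 162.3°; drift -9.0° → track 153.3°, groundspeed 251.4 kt

Leg 1: track=217.5°, groundspeed=194.4 kt
Leg 2: track=332.6°, groundspeed=168.0 kt
Leg 3: track=216.6°, groundspeed=195.1 kt
Leg 4: track=153.3°, groundspeed=251.4 kt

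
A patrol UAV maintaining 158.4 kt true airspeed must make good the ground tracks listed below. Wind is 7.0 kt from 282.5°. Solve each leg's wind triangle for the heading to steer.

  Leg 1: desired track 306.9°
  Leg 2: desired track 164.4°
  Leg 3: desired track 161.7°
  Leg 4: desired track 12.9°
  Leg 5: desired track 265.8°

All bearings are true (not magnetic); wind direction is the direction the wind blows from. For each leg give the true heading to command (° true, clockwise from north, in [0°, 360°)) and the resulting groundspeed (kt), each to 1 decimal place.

Leg 1: desired track 306.9°; wind correction -1.0° → command heading 305.9°, groundspeed 152.0 kt
Leg 2: desired track 164.4°; wind correction +2.2° → command heading 166.6°, groundspeed 161.6 kt
Leg 3: desired track 161.7°; wind correction +2.2° → command heading 163.9°, groundspeed 161.9 kt
Leg 4: desired track 12.9°; wind correction -2.5° → command heading 10.4°, groundspeed 158.3 kt
Leg 5: desired track 265.8°; wind correction +0.7° → command heading 266.5°, groundspeed 151.7 kt

Leg 1: heading=305.9°, groundspeed=152.0 kt
Leg 2: heading=166.6°, groundspeed=161.6 kt
Leg 3: heading=163.9°, groundspeed=161.9 kt
Leg 4: heading=10.4°, groundspeed=158.3 kt
Leg 5: heading=266.5°, groundspeed=151.7 kt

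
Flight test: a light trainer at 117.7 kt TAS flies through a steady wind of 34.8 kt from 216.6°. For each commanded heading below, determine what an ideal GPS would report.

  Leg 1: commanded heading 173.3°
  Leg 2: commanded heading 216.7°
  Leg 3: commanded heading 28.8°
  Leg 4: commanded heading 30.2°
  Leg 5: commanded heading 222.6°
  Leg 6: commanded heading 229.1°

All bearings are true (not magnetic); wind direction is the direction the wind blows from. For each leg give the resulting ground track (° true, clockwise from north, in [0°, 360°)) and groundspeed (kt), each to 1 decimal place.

Leg 1: track=158.8°, groundspeed=95.4 kt
Leg 2: track=216.7°, groundspeed=82.9 kt
Leg 3: track=30.6°, groundspeed=152.3 kt
Leg 4: track=31.7°, groundspeed=152.3 kt
Leg 5: track=225.1°, groundspeed=83.2 kt
Leg 6: track=234.2°, groundspeed=84.1 kt

Leg 1: heading 173.3°; drift -14.5° → track 158.8°, groundspeed 95.4 kt
Leg 2: heading 216.7°; drift +0.0° → track 216.7°, groundspeed 82.9 kt
Leg 3: heading 28.8°; drift +1.8° → track 30.6°, groundspeed 152.3 kt
Leg 4: heading 30.2°; drift +1.5° → track 31.7°, groundspeed 152.3 kt
Leg 5: heading 222.6°; drift +2.5° → track 225.1°, groundspeed 83.2 kt
Leg 6: heading 229.1°; drift +5.1° → track 234.2°, groundspeed 84.1 kt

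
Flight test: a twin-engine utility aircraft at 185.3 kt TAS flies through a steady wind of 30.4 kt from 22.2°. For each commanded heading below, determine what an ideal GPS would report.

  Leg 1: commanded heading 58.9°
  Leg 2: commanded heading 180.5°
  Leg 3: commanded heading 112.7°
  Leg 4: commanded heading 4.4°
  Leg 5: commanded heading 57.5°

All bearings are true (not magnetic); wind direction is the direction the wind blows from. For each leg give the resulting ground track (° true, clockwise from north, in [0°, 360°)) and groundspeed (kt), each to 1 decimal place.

Leg 1: heading 58.9°; drift +6.4° → track 65.3°, groundspeed 161.9 kt
Leg 2: heading 180.5°; drift +3.0° → track 183.5°, groundspeed 213.8 kt
Leg 3: heading 112.7°; drift +9.3° → track 122.0°, groundspeed 188.0 kt
Leg 4: heading 4.4°; drift -3.4° → track 1.0°, groundspeed 156.6 kt
Leg 5: heading 57.5°; drift +6.2° → track 63.7°, groundspeed 161.4 kt

Leg 1: track=65.3°, groundspeed=161.9 kt
Leg 2: track=183.5°, groundspeed=213.8 kt
Leg 3: track=122.0°, groundspeed=188.0 kt
Leg 4: track=1.0°, groundspeed=156.6 kt
Leg 5: track=63.7°, groundspeed=161.4 kt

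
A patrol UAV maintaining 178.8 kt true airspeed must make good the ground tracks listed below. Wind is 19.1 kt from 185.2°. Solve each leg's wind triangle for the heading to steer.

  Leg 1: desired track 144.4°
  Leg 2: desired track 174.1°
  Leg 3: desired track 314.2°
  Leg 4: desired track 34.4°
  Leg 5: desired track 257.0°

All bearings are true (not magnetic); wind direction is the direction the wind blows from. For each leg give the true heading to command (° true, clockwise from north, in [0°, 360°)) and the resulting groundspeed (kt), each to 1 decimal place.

Leg 1: desired track 144.4°; wind correction +4.0° → command heading 148.4°, groundspeed 163.9 kt
Leg 2: desired track 174.1°; wind correction +1.2° → command heading 175.3°, groundspeed 160.0 kt
Leg 3: desired track 314.2°; wind correction -4.8° → command heading 309.4°, groundspeed 190.2 kt
Leg 4: desired track 34.4°; wind correction +3.0° → command heading 37.4°, groundspeed 195.2 kt
Leg 5: desired track 257.0°; wind correction -5.8° → command heading 251.2°, groundspeed 171.9 kt

Leg 1: heading=148.4°, groundspeed=163.9 kt
Leg 2: heading=175.3°, groundspeed=160.0 kt
Leg 3: heading=309.4°, groundspeed=190.2 kt
Leg 4: heading=37.4°, groundspeed=195.2 kt
Leg 5: heading=251.2°, groundspeed=171.9 kt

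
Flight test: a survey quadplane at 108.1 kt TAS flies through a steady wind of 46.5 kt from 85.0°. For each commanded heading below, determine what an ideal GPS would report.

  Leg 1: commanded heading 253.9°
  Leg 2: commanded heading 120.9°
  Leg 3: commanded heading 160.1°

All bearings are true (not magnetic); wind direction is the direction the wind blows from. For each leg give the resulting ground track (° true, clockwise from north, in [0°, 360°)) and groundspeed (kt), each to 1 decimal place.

Leg 1: track=257.2°, groundspeed=154.0 kt
Leg 2: track=142.1°, groundspeed=75.5 kt
Leg 3: track=185.2°, groundspeed=106.1 kt

Leg 1: heading 253.9°; drift +3.3° → track 257.2°, groundspeed 154.0 kt
Leg 2: heading 120.9°; drift +21.2° → track 142.1°, groundspeed 75.5 kt
Leg 3: heading 160.1°; drift +25.1° → track 185.2°, groundspeed 106.1 kt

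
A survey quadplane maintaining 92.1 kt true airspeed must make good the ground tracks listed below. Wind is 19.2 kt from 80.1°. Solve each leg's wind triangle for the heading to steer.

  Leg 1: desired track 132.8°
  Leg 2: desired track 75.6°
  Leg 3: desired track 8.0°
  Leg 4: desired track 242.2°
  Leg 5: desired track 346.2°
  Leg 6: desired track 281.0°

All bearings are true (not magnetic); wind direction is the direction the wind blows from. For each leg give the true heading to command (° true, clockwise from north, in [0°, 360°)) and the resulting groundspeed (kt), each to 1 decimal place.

Leg 1: heading=123.3°, groundspeed=79.2 kt
Leg 2: heading=76.5°, groundspeed=72.9 kt
Leg 3: heading=19.4°, groundspeed=84.4 kt
Leg 4: heading=238.5°, groundspeed=110.2 kt
Leg 5: heading=358.2°, groundspeed=91.4 kt
Leg 6: heading=285.3°, groundspeed=109.8 kt

Leg 1: desired track 132.8°; wind correction -9.5° → command heading 123.3°, groundspeed 79.2 kt
Leg 2: desired track 75.6°; wind correction +0.9° → command heading 76.5°, groundspeed 72.9 kt
Leg 3: desired track 8.0°; wind correction +11.4° → command heading 19.4°, groundspeed 84.4 kt
Leg 4: desired track 242.2°; wind correction -3.7° → command heading 238.5°, groundspeed 110.2 kt
Leg 5: desired track 346.2°; wind correction +12.0° → command heading 358.2°, groundspeed 91.4 kt
Leg 6: desired track 281.0°; wind correction +4.3° → command heading 285.3°, groundspeed 109.8 kt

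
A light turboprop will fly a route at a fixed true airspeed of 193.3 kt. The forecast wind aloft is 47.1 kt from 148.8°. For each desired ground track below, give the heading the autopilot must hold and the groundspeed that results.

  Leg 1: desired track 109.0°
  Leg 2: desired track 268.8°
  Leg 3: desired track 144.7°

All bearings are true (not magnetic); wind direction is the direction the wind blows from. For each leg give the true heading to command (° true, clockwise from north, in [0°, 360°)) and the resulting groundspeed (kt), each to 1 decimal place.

Leg 1: desired track 109.0°; wind correction +9.0° → command heading 118.0°, groundspeed 154.7 kt
Leg 2: desired track 268.8°; wind correction -12.2° → command heading 256.6°, groundspeed 212.5 kt
Leg 3: desired track 144.7°; wind correction +1.0° → command heading 145.7°, groundspeed 146.3 kt

Leg 1: heading=118.0°, groundspeed=154.7 kt
Leg 2: heading=256.6°, groundspeed=212.5 kt
Leg 3: heading=145.7°, groundspeed=146.3 kt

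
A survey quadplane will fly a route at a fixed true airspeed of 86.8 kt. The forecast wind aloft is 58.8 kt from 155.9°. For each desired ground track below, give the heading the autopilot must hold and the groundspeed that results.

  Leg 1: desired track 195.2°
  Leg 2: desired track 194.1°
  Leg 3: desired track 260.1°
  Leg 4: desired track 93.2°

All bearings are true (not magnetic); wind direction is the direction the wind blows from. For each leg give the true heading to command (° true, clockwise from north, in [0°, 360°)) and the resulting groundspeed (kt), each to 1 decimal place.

Leg 1: desired track 195.2°; wind correction -25.4° → command heading 169.8°, groundspeed 32.9 kt
Leg 2: desired track 194.1°; wind correction -24.8° → command heading 169.3°, groundspeed 32.6 kt
Leg 3: desired track 260.1°; wind correction -41.1° → command heading 219.0°, groundspeed 79.9 kt
Leg 4: desired track 93.2°; wind correction +37.0° → command heading 130.2°, groundspeed 42.3 kt

Leg 1: heading=169.8°, groundspeed=32.9 kt
Leg 2: heading=169.3°, groundspeed=32.6 kt
Leg 3: heading=219.0°, groundspeed=79.9 kt
Leg 4: heading=130.2°, groundspeed=42.3 kt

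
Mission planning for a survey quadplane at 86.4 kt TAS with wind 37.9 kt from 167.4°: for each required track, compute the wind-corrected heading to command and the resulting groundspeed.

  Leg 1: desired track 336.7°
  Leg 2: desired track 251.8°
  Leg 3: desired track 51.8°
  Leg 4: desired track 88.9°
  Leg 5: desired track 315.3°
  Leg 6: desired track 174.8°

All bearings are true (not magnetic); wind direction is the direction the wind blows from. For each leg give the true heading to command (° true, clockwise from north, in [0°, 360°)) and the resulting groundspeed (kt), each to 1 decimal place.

Leg 1: desired track 336.7°; wind correction -4.7° → command heading 332.0°, groundspeed 123.4 kt
Leg 2: desired track 251.8°; wind correction -25.9° → command heading 225.9°, groundspeed 74.0 kt
Leg 3: desired track 51.8°; wind correction +23.3° → command heading 75.1°, groundspeed 95.7 kt
Leg 4: desired track 88.9°; wind correction +25.5° → command heading 114.4°, groundspeed 70.5 kt
Leg 5: desired track 315.3°; wind correction -13.5° → command heading 301.8°, groundspeed 116.1 kt
Leg 6: desired track 174.8°; wind correction -3.2° → command heading 171.6°, groundspeed 48.7 kt

Leg 1: heading=332.0°, groundspeed=123.4 kt
Leg 2: heading=225.9°, groundspeed=74.0 kt
Leg 3: heading=75.1°, groundspeed=95.7 kt
Leg 4: heading=114.4°, groundspeed=70.5 kt
Leg 5: heading=301.8°, groundspeed=116.1 kt
Leg 6: heading=171.6°, groundspeed=48.7 kt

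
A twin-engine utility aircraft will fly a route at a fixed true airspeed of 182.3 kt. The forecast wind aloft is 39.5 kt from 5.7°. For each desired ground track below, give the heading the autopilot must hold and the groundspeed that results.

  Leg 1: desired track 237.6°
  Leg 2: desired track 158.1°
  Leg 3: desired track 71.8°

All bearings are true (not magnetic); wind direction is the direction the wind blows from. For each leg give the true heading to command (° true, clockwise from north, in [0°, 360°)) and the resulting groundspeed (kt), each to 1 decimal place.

Leg 1: desired track 237.6°; wind correction +9.8° → command heading 247.4°, groundspeed 204.0 kt
Leg 2: desired track 158.1°; wind correction -5.8° → command heading 152.3°, groundspeed 216.4 kt
Leg 3: desired track 71.8°; wind correction -11.4° → command heading 60.4°, groundspeed 162.7 kt

Leg 1: heading=247.4°, groundspeed=204.0 kt
Leg 2: heading=152.3°, groundspeed=216.4 kt
Leg 3: heading=60.4°, groundspeed=162.7 kt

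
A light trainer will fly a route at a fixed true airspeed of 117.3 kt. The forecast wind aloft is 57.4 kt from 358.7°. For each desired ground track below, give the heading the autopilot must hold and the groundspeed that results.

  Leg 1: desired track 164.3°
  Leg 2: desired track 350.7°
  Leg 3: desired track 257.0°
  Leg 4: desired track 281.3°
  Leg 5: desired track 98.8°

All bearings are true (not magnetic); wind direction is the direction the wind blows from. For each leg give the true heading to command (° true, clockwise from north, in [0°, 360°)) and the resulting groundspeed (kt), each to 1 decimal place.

Leg 1: heading=157.3°, groundspeed=172.0 kt
Leg 2: heading=354.6°, groundspeed=60.2 kt
Leg 3: heading=285.6°, groundspeed=114.6 kt
Leg 4: heading=309.8°, groundspeed=90.5 kt
Leg 5: heading=70.0°, groundspeed=112.9 kt

Leg 1: desired track 164.3°; wind correction -7.0° → command heading 157.3°, groundspeed 172.0 kt
Leg 2: desired track 350.7°; wind correction +3.9° → command heading 354.6°, groundspeed 60.2 kt
Leg 3: desired track 257.0°; wind correction +28.6° → command heading 285.6°, groundspeed 114.6 kt
Leg 4: desired track 281.3°; wind correction +28.5° → command heading 309.8°, groundspeed 90.5 kt
Leg 5: desired track 98.8°; wind correction -28.8° → command heading 70.0°, groundspeed 112.9 kt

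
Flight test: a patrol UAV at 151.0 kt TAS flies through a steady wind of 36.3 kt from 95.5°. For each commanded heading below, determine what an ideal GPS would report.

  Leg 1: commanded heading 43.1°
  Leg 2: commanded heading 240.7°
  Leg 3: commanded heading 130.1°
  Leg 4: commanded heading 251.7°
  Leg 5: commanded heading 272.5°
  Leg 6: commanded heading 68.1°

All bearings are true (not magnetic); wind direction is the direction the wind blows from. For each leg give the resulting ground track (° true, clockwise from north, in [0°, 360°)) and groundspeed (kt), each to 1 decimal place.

Leg 1: heading 43.1°; drift -12.6° → track 30.5°, groundspeed 132.0 kt
Leg 2: heading 240.7°; drift +6.5° → track 247.2°, groundspeed 182.0 kt
Leg 3: heading 130.1°; drift +9.7° → track 139.8°, groundspeed 122.9 kt
Leg 4: heading 251.7°; drift +4.5° → track 256.2°, groundspeed 184.8 kt
Leg 5: heading 272.5°; drift +0.6° → track 273.1°, groundspeed 187.3 kt
Leg 6: heading 68.1°; drift -8.0° → track 60.1°, groundspeed 119.9 kt

Leg 1: track=30.5°, groundspeed=132.0 kt
Leg 2: track=247.2°, groundspeed=182.0 kt
Leg 3: track=139.8°, groundspeed=122.9 kt
Leg 4: track=256.2°, groundspeed=184.8 kt
Leg 5: track=273.1°, groundspeed=187.3 kt
Leg 6: track=60.1°, groundspeed=119.9 kt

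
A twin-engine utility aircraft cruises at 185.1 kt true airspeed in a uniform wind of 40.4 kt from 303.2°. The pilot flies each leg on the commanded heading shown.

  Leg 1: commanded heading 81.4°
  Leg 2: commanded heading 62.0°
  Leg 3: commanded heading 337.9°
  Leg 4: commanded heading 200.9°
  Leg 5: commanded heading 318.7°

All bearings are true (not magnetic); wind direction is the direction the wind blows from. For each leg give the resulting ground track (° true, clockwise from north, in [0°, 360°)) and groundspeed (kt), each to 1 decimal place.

Leg 1: track=88.5°, groundspeed=216.9 kt
Leg 2: track=71.8°, groundspeed=207.6 kt
Leg 3: track=346.5°, groundspeed=153.6 kt
Leg 4: track=189.4°, groundspeed=197.7 kt
Leg 5: track=322.9°, groundspeed=146.6 kt

Leg 1: heading 81.4°; drift +7.1° → track 88.5°, groundspeed 216.9 kt
Leg 2: heading 62.0°; drift +9.8° → track 71.8°, groundspeed 207.6 kt
Leg 3: heading 337.9°; drift +8.6° → track 346.5°, groundspeed 153.6 kt
Leg 4: heading 200.9°; drift -11.5° → track 189.4°, groundspeed 197.7 kt
Leg 5: heading 318.7°; drift +4.2° → track 322.9°, groundspeed 146.6 kt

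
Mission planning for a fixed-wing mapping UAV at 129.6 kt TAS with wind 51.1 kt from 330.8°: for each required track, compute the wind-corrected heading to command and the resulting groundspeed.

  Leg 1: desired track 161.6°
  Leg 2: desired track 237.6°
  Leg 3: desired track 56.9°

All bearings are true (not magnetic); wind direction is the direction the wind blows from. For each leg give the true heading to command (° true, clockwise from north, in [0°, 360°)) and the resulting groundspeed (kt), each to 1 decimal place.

Leg 1: heading=165.8°, groundspeed=179.4 kt
Leg 2: heading=260.8°, groundspeed=122.0 kt
Leg 3: heading=33.7°, groundspeed=115.7 kt

Leg 1: desired track 161.6°; wind correction +4.2° → command heading 165.8°, groundspeed 179.4 kt
Leg 2: desired track 237.6°; wind correction +23.2° → command heading 260.8°, groundspeed 122.0 kt
Leg 3: desired track 56.9°; wind correction -23.2° → command heading 33.7°, groundspeed 115.7 kt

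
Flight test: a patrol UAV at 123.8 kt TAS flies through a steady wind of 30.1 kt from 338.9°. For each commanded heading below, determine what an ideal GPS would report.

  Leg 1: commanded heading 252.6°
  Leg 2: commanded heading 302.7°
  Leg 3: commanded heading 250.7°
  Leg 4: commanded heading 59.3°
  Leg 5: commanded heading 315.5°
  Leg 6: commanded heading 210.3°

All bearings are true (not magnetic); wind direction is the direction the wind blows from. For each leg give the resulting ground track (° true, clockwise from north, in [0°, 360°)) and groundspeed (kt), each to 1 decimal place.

Leg 1: track=238.8°, groundspeed=125.5 kt
Leg 2: track=292.6°, groundspeed=101.1 kt
Leg 3: track=236.9°, groundspeed=126.5 kt
Leg 4: track=73.3°, groundspeed=122.4 kt
Leg 5: track=308.4°, groundspeed=96.9 kt
Leg 6: track=200.9°, groundspeed=144.5 kt

Leg 1: heading 252.6°; drift -13.8° → track 238.8°, groundspeed 125.5 kt
Leg 2: heading 302.7°; drift -10.1° → track 292.6°, groundspeed 101.1 kt
Leg 3: heading 250.7°; drift -13.8° → track 236.9°, groundspeed 126.5 kt
Leg 4: heading 59.3°; drift +14.0° → track 73.3°, groundspeed 122.4 kt
Leg 5: heading 315.5°; drift -7.1° → track 308.4°, groundspeed 96.9 kt
Leg 6: heading 210.3°; drift -9.4° → track 200.9°, groundspeed 144.5 kt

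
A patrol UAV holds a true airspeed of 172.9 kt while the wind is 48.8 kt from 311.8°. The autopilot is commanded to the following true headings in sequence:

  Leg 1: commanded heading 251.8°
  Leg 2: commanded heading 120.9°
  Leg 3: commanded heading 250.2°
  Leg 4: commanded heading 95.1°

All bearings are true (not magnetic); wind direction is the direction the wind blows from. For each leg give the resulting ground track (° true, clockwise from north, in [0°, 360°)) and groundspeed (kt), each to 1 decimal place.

Leg 1: track=235.9°, groundspeed=154.4 kt
Leg 2: track=123.3°, groundspeed=221.0 kt
Leg 3: track=234.2°, groundspeed=155.7 kt
Leg 4: track=102.9°, groundspeed=214.0 kt

Leg 1: heading 251.8°; drift -15.9° → track 235.9°, groundspeed 154.4 kt
Leg 2: heading 120.9°; drift +2.4° → track 123.3°, groundspeed 221.0 kt
Leg 3: heading 250.2°; drift -16.0° → track 234.2°, groundspeed 155.7 kt
Leg 4: heading 95.1°; drift +7.8° → track 102.9°, groundspeed 214.0 kt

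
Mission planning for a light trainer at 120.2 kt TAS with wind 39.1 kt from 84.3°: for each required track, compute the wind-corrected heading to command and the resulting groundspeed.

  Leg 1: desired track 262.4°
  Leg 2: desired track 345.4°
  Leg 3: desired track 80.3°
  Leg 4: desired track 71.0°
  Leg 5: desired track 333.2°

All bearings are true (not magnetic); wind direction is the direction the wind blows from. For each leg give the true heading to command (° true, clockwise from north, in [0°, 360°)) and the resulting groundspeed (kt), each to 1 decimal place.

Leg 1: desired track 262.4°; wind correction -0.6° → command heading 261.8°, groundspeed 159.3 kt
Leg 2: desired track 345.4°; wind correction +18.7° → command heading 4.1°, groundspeed 119.9 kt
Leg 3: desired track 80.3°; wind correction +1.3° → command heading 81.6°, groundspeed 81.2 kt
Leg 4: desired track 71.0°; wind correction +4.3° → command heading 75.3°, groundspeed 81.8 kt
Leg 5: desired track 333.2°; wind correction +17.7° → command heading 350.9°, groundspeed 128.6 kt

Leg 1: heading=261.8°, groundspeed=159.3 kt
Leg 2: heading=4.1°, groundspeed=119.9 kt
Leg 3: heading=81.6°, groundspeed=81.2 kt
Leg 4: heading=75.3°, groundspeed=81.8 kt
Leg 5: heading=350.9°, groundspeed=128.6 kt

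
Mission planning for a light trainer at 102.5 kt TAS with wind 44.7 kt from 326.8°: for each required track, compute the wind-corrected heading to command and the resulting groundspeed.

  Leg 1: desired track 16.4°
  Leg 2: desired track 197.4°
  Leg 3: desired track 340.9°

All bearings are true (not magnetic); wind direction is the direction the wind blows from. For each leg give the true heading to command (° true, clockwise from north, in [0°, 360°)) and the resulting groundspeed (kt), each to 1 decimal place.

Leg 1: desired track 16.4°; wind correction -19.4° → command heading 357.0°, groundspeed 67.7 kt
Leg 2: desired track 197.4°; wind correction +19.7° → command heading 217.1°, groundspeed 124.9 kt
Leg 3: desired track 340.9°; wind correction -6.1° → command heading 334.8°, groundspeed 58.6 kt

Leg 1: heading=357.0°, groundspeed=67.7 kt
Leg 2: heading=217.1°, groundspeed=124.9 kt
Leg 3: heading=334.8°, groundspeed=58.6 kt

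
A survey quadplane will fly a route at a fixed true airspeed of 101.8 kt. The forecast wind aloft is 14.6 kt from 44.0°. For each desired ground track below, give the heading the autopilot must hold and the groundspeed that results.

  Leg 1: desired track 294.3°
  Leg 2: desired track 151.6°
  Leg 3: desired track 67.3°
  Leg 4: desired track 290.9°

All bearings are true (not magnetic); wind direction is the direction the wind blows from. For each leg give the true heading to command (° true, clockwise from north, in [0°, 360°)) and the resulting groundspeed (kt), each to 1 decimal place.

Leg 1: heading=302.1°, groundspeed=105.8 kt
Leg 2: heading=143.7°, groundspeed=105.3 kt
Leg 3: heading=64.0°, groundspeed=88.2 kt
Leg 4: heading=298.5°, groundspeed=106.6 kt

Leg 1: desired track 294.3°; wind correction +7.8° → command heading 302.1°, groundspeed 105.8 kt
Leg 2: desired track 151.6°; wind correction -7.9° → command heading 143.7°, groundspeed 105.3 kt
Leg 3: desired track 67.3°; wind correction -3.3° → command heading 64.0°, groundspeed 88.2 kt
Leg 4: desired track 290.9°; wind correction +7.6° → command heading 298.5°, groundspeed 106.6 kt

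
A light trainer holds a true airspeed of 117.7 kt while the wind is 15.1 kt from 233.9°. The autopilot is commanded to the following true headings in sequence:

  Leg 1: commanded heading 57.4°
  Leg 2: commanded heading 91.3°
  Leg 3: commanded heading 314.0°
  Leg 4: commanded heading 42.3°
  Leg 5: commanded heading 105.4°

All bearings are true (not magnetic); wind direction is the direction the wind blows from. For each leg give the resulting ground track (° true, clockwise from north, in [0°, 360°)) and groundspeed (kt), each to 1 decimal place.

Leg 1: heading 57.4°; drift -0.4° → track 57.0°, groundspeed 132.8 kt
Leg 2: heading 91.3°; drift -4.0° → track 87.3°, groundspeed 130.0 kt
Leg 3: heading 314.0°; drift +7.4° → track 321.4°, groundspeed 116.1 kt
Leg 4: heading 42.3°; drift +1.3° → track 43.6°, groundspeed 132.5 kt
Leg 5: heading 105.4°; drift -5.3° → track 100.1°, groundspeed 127.6 kt

Leg 1: track=57.0°, groundspeed=132.8 kt
Leg 2: track=87.3°, groundspeed=130.0 kt
Leg 3: track=321.4°, groundspeed=116.1 kt
Leg 4: track=43.6°, groundspeed=132.5 kt
Leg 5: track=100.1°, groundspeed=127.6 kt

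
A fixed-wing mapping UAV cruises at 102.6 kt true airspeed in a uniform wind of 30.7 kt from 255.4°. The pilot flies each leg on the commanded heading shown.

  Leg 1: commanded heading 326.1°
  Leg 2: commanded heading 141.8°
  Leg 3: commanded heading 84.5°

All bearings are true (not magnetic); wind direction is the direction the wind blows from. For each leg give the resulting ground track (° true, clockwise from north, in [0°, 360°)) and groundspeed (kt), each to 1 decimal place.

Leg 1: heading 326.1°; drift +17.4° → track 343.5°, groundspeed 96.9 kt
Leg 2: heading 141.8°; drift -13.8° → track 128.0°, groundspeed 118.3 kt
Leg 3: heading 84.5°; drift -2.1° → track 82.4°, groundspeed 133.0 kt

Leg 1: track=343.5°, groundspeed=96.9 kt
Leg 2: track=128.0°, groundspeed=118.3 kt
Leg 3: track=82.4°, groundspeed=133.0 kt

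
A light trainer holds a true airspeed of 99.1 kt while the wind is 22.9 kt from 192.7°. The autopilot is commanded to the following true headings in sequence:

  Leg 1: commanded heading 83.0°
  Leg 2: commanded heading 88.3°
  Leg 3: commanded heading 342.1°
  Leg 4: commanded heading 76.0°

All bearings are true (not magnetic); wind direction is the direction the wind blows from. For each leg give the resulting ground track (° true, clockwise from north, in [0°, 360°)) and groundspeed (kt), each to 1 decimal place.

Leg 1: track=71.6°, groundspeed=109.0 kt
Leg 2: track=76.3°, groundspeed=107.1 kt
Leg 3: track=347.7°, groundspeed=119.4 kt
Leg 4: track=65.4°, groundspeed=111.3 kt

Leg 1: heading 83.0°; drift -11.4° → track 71.6°, groundspeed 109.0 kt
Leg 2: heading 88.3°; drift -12.0° → track 76.3°, groundspeed 107.1 kt
Leg 3: heading 342.1°; drift +5.6° → track 347.7°, groundspeed 119.4 kt
Leg 4: heading 76.0°; drift -10.6° → track 65.4°, groundspeed 111.3 kt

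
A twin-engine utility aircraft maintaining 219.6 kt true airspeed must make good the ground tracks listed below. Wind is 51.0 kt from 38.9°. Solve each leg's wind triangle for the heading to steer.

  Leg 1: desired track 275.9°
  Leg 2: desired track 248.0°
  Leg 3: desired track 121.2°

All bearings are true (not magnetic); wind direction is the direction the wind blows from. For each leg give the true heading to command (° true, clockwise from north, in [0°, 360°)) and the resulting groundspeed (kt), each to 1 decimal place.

Leg 1: heading=287.1°, groundspeed=243.2 kt
Leg 2: heading=254.5°, groundspeed=262.8 kt
Leg 3: heading=107.9°, groundspeed=206.9 kt

Leg 1: desired track 275.9°; wind correction +11.2° → command heading 287.1°, groundspeed 243.2 kt
Leg 2: desired track 248.0°; wind correction +6.5° → command heading 254.5°, groundspeed 262.8 kt
Leg 3: desired track 121.2°; wind correction -13.3° → command heading 107.9°, groundspeed 206.9 kt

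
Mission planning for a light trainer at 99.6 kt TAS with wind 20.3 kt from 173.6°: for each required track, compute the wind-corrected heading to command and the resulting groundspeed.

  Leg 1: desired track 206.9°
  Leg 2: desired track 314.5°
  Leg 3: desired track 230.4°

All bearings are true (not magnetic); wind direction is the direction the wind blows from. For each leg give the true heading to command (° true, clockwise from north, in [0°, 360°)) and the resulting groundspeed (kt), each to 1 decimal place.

Leg 1: desired track 206.9°; wind correction -6.4° → command heading 200.5°, groundspeed 82.0 kt
Leg 2: desired track 314.5°; wind correction -7.4° → command heading 307.1°, groundspeed 114.5 kt
Leg 3: desired track 230.4°; wind correction -9.8° → command heading 220.6°, groundspeed 87.0 kt

Leg 1: heading=200.5°, groundspeed=82.0 kt
Leg 2: heading=307.1°, groundspeed=114.5 kt
Leg 3: heading=220.6°, groundspeed=87.0 kt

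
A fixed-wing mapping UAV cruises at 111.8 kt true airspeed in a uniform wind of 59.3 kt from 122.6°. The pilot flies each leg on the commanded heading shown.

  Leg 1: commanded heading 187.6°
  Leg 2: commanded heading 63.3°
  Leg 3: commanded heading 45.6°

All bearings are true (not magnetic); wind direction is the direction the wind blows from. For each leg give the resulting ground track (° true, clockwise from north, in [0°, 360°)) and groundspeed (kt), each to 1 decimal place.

Leg 1: heading 187.6°; drift +31.8° → track 219.4°, groundspeed 102.0 kt
Leg 2: heading 63.3°; drift -32.0° → track 31.3°, groundspeed 96.2 kt
Leg 3: heading 45.6°; drift -30.4° → track 15.2°, groundspeed 114.2 kt

Leg 1: track=219.4°, groundspeed=102.0 kt
Leg 2: track=31.3°, groundspeed=96.2 kt
Leg 3: track=15.2°, groundspeed=114.2 kt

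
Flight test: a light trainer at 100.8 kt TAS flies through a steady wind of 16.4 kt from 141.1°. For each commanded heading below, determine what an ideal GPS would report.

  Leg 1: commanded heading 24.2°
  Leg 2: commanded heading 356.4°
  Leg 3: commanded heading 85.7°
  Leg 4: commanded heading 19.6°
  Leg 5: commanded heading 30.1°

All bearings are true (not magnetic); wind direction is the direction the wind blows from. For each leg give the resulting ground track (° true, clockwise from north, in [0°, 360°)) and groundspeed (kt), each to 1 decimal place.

Leg 1: heading 24.2°; drift -7.7° → track 16.5°, groundspeed 109.2 kt
Leg 2: heading 356.4°; drift -4.7° → track 351.7°, groundspeed 114.6 kt
Leg 3: heading 85.7°; drift -8.4° → track 77.3°, groundspeed 92.5 kt
Leg 4: heading 19.6°; drift -7.3° → track 12.3°, groundspeed 110.3 kt
Leg 5: heading 30.1°; drift -8.2° → track 21.9°, groundspeed 107.8 kt

Leg 1: track=16.5°, groundspeed=109.2 kt
Leg 2: track=351.7°, groundspeed=114.6 kt
Leg 3: track=77.3°, groundspeed=92.5 kt
Leg 4: track=12.3°, groundspeed=110.3 kt
Leg 5: track=21.9°, groundspeed=107.8 kt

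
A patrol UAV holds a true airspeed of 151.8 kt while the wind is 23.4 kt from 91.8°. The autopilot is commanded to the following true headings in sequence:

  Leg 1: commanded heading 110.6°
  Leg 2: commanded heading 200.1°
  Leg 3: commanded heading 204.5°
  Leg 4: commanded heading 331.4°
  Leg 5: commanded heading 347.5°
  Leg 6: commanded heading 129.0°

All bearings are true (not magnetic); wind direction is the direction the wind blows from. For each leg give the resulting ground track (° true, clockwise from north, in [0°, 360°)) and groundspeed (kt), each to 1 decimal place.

Leg 1: heading 110.6°; drift +3.3° → track 113.9°, groundspeed 129.9 kt
Leg 2: heading 200.1°; drift +7.9° → track 208.0°, groundspeed 160.7 kt
Leg 3: heading 204.5°; drift +7.6° → track 212.1°, groundspeed 162.3 kt
Leg 4: heading 331.4°; drift -7.0° → track 324.4°, groundspeed 164.9 kt
Leg 5: heading 347.5°; drift -8.2° → track 339.3°, groundspeed 159.2 kt
Leg 6: heading 129.0°; drift +6.1° → track 135.1°, groundspeed 133.9 kt

Leg 1: track=113.9°, groundspeed=129.9 kt
Leg 2: track=208.0°, groundspeed=160.7 kt
Leg 3: track=212.1°, groundspeed=162.3 kt
Leg 4: track=324.4°, groundspeed=164.9 kt
Leg 5: track=339.3°, groundspeed=159.2 kt
Leg 6: track=135.1°, groundspeed=133.9 kt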